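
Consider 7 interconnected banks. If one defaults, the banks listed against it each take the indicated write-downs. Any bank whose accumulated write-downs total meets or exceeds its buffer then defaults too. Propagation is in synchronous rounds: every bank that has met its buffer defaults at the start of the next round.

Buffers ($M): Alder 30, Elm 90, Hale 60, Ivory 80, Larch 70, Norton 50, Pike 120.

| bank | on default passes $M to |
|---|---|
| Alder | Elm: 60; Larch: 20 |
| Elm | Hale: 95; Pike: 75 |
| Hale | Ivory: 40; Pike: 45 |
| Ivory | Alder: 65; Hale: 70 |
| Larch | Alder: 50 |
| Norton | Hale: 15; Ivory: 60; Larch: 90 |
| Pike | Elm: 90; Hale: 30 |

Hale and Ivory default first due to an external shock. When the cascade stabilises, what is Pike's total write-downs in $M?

Round 1 — Hale, Ivory default (initial).
  Alder: +65 → 65 ≥ 30
  Pike: +45 → 45 < 120
Round 2 — Alder defaults.
  Elm: +60 → 60 < 90
  Larch: +20 → 20 < 70
No further defaults.

45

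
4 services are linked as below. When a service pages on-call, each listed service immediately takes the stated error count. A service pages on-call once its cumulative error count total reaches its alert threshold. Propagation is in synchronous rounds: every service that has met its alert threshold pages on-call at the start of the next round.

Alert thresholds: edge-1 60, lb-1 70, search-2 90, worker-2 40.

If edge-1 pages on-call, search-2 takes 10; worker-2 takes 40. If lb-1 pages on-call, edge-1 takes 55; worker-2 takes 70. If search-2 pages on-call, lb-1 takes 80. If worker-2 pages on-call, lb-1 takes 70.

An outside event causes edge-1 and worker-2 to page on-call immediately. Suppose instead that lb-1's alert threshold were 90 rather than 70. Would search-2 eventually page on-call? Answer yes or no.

With lb-1's alert threshold at 90:
Round 1 — edge-1, worker-2 page on-call (initial).
  lb-1: +70 → 70 < 90
  search-2: +10 → 10 < 90
No further pages.

no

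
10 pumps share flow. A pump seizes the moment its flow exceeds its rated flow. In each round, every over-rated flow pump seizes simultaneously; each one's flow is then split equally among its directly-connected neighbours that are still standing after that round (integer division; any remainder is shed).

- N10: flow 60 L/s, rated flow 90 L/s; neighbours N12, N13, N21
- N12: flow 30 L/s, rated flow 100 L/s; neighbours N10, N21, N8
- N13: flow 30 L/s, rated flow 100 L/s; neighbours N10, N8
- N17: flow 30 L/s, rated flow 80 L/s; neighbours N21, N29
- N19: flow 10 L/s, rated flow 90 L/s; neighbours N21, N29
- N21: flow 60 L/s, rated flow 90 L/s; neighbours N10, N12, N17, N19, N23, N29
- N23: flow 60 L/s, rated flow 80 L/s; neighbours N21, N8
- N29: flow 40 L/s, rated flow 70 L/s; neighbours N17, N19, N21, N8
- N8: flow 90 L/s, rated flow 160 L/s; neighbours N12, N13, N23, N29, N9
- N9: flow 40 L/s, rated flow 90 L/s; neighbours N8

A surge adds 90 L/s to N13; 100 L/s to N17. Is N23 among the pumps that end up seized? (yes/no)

Round 1 — N13 at 120 > 100; N17 at 130 > 80. N13, N17 seize.
  N13 sheds 120 L/s to N10, N8: 60 each.
    N10: 60+60 = 120 > 90
    N8: 90+60 = 150 ≤ 160
  N17 sheds 130 L/s to N21, N29: 65 each.
    N21: 60+65 = 125 > 90
    N29: 40+65 = 105 > 70
Round 2 — N10, N21, N29 seize.
  N10 sheds 120 L/s to N12: 120 each.
    N12: 30+120 = 150 > 100
  N21 sheds 125 L/s to N12, N19, N23: 41 each (2 lost).
    N12: 150+41 = 191 > 100
    N19: 10+41 = 51 ≤ 90
    N23: 60+41 = 101 > 80
  N29 sheds 105 L/s to N19, N8: 52 each (1 lost).
    N19: 51+52 = 103 > 90
    N8: 150+52 = 202 > 160
Round 3 — N12, N19, N23, N8 seize.
  N12 sheds 191 L/s: no online neighbours, lost.
  N19 sheds 103 L/s: no online neighbours, lost.
  N23 sheds 101 L/s: no online neighbours, lost.
  N8 sheds 202 L/s to N9: 202 each.
    N9: 40+202 = 242 > 90
Round 4 — N9 seizes.
  N9 sheds 242 L/s: no online neighbours, lost.
No further seizures.

yes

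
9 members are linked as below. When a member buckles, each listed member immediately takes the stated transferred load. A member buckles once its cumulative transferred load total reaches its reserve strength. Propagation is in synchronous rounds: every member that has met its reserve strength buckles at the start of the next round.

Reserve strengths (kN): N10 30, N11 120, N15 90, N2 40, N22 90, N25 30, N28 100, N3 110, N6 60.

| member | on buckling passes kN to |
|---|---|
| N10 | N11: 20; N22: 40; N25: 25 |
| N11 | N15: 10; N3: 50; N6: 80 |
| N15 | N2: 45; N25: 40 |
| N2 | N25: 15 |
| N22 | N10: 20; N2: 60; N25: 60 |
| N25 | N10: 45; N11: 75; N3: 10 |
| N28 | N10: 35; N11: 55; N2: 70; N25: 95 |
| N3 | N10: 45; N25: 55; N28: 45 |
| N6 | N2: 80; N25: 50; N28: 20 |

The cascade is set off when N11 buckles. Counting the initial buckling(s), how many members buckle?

5

Round 1 — N11 buckles (initial).
  N15: +10 → 10 < 90
  N3: +50 → 50 < 110
  N6: +80 → 80 ≥ 60
Round 2 — N6 buckles.
  N2: +80 → 80 ≥ 40
  N25: +50 → 50 ≥ 30
  N28: +20 → 20 < 100
Round 3 — N2, N25 buckle.
  N10: +45 → 45 ≥ 30
  N3: +10 → 60 < 110
Round 4 — N10 buckles.
  N22: +40 → 40 < 90
No further bucklings.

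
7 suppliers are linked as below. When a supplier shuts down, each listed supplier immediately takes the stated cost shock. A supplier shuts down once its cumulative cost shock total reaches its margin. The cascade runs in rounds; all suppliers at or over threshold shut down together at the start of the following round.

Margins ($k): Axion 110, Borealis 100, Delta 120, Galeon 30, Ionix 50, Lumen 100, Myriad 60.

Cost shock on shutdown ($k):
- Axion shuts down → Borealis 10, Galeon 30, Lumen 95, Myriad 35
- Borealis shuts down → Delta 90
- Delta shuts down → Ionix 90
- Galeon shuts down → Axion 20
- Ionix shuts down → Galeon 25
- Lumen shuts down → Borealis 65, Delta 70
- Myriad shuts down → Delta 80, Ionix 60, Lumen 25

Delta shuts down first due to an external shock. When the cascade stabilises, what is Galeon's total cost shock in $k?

25

Round 1 — Delta shuts down (initial).
  Ionix: +90 → 90 ≥ 50
Round 2 — Ionix shuts down.
  Galeon: +25 → 25 < 30
No further shutdowns.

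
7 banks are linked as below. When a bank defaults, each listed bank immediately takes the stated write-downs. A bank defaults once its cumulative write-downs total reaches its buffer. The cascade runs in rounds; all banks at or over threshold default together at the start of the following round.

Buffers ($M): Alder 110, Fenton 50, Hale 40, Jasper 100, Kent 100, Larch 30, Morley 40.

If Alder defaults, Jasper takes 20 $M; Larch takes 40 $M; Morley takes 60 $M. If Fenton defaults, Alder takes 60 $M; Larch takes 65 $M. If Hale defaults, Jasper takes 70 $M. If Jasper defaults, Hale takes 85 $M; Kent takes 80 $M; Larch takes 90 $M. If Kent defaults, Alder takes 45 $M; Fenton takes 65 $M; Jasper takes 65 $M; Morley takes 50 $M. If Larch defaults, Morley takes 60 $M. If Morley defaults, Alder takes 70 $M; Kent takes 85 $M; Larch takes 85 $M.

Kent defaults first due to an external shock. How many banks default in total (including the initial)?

Round 1 — Kent defaults (initial).
  Alder: +45 → 45 < 110
  Fenton: +65 → 65 ≥ 50
  Jasper: +65 → 65 < 100
  Morley: +50 → 50 ≥ 40
Round 2 — Fenton, Morley default.
  Alder: +60+70 → 175 ≥ 110
  Larch: +65+85 → 150 ≥ 30
Round 3 — Alder, Larch default.
  Jasper: +20 → 85 < 100
No further defaults.

5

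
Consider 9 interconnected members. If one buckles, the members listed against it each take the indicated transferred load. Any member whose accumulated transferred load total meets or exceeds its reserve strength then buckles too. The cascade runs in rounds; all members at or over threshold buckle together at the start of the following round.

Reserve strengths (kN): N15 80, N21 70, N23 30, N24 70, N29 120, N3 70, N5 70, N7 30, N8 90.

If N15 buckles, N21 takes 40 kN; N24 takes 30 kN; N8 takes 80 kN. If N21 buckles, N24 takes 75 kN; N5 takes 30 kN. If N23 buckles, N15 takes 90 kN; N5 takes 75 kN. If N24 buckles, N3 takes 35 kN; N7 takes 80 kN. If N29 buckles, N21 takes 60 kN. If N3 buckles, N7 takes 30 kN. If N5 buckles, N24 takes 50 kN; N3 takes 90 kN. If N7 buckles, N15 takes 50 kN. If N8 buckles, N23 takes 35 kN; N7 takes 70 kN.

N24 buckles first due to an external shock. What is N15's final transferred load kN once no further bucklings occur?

Round 1 — N24 buckles (initial).
  N3: +35 → 35 < 70
  N7: +80 → 80 ≥ 30
Round 2 — N7 buckles.
  N15: +50 → 50 < 80
No further bucklings.

50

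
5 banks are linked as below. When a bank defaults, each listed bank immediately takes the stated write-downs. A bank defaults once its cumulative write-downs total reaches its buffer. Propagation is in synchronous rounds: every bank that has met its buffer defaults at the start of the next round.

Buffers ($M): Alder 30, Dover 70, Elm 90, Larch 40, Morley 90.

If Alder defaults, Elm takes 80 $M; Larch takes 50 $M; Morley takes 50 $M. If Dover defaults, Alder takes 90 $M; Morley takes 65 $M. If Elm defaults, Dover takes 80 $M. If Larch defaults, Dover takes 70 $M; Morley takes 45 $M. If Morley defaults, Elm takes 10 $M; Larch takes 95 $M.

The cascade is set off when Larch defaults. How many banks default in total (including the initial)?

5

Round 1 — Larch defaults (initial).
  Dover: +70 → 70 ≥ 70
  Morley: +45 → 45 < 90
Round 2 — Dover defaults.
  Alder: +90 → 90 ≥ 30
  Morley: +65 → 110 ≥ 90
Round 3 — Alder, Morley default.
  Elm: +80+10 → 90 ≥ 90
Round 4 — Elm defaults.
No further defaults.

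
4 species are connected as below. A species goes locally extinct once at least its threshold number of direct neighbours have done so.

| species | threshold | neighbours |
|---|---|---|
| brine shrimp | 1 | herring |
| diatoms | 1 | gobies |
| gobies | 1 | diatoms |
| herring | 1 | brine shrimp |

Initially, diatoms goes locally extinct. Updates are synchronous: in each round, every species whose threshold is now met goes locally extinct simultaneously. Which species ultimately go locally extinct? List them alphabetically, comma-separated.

Round 1 — diatoms goes locally extinct (initial).
Round 2 — checking thresholds:
  gobies: 1 of 1 neighbours ≥ 1, goes locally extinct.
Round 3 — no new extinctions; cascade stops.

diatoms, gobies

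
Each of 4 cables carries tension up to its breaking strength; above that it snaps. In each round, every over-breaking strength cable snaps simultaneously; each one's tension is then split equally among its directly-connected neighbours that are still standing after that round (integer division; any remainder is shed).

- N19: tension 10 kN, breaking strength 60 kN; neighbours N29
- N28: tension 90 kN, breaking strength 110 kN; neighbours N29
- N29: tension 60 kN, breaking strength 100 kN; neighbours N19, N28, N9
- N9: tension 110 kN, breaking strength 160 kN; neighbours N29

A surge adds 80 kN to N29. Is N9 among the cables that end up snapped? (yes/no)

Round 1 — N29 at 140 > 100. N29 snaps.
  N29 sheds 140 kN to N19, N28, N9: 46 each (2 lost).
    N19: 10+46 = 56 ≤ 60
    N28: 90+46 = 136 > 110
    N9: 110+46 = 156 ≤ 160
Round 2 — N28 snaps.
  N28 sheds 136 kN: no online neighbours, lost.
No further breaks.

no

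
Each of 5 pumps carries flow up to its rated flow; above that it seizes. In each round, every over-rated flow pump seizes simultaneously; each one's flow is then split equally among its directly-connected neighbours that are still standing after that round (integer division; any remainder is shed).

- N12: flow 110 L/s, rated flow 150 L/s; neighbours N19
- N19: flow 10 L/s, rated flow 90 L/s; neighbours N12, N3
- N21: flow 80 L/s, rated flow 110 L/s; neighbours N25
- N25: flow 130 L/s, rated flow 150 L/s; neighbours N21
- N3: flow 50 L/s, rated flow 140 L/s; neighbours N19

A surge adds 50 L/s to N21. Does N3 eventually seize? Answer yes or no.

Round 1 — N21 at 130 > 110. N21 seizes.
  N21 sheds 130 L/s to N25: 130 each.
    N25: 130+130 = 260 > 150
Round 2 — N25 seizes.
  N25 sheds 260 L/s: no online neighbours, lost.
No further seizures.

no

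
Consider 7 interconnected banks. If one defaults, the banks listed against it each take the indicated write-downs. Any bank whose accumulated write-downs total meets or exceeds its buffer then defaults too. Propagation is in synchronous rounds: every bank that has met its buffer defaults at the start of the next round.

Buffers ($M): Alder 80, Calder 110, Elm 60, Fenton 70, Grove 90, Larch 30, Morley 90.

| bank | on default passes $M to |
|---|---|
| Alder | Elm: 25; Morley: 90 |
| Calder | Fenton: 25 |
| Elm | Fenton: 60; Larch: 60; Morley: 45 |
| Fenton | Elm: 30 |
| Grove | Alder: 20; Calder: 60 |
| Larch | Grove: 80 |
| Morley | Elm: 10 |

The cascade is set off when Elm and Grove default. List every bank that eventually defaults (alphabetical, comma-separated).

Elm, Grove, Larch

Round 1 — Elm, Grove default (initial).
  Alder: +20 → 20 < 80
  Calder: +60 → 60 < 110
  Fenton: +60 → 60 < 70
  Larch: +60 → 60 ≥ 30
  Morley: +45 → 45 < 90
Round 2 — Larch defaults.
No further defaults.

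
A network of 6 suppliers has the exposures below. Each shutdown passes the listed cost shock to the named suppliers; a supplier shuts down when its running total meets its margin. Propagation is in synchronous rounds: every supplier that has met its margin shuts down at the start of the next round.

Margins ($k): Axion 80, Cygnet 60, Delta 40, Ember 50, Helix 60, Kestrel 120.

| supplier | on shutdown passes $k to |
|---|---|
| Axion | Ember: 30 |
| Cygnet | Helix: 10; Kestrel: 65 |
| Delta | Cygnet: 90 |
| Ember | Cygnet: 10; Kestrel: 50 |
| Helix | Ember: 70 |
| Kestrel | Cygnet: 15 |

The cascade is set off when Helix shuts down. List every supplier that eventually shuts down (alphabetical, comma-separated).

Ember, Helix

Round 1 — Helix shuts down (initial).
  Ember: +70 → 70 ≥ 50
Round 2 — Ember shuts down.
  Cygnet: +10 → 10 < 60
  Kestrel: +50 → 50 < 120
No further shutdowns.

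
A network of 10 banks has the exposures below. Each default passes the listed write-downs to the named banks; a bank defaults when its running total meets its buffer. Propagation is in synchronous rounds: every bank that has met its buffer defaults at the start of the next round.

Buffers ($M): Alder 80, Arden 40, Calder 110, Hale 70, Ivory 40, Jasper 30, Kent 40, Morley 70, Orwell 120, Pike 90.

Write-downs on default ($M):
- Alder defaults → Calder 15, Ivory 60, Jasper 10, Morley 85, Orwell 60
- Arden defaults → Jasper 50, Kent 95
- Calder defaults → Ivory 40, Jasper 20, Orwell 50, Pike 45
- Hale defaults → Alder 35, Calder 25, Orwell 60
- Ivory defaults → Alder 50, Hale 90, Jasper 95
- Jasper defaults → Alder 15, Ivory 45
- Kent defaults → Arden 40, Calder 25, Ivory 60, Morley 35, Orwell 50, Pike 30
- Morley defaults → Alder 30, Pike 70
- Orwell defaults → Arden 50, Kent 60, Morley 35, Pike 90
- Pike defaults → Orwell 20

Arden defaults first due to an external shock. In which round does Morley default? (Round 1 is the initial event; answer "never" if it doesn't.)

6

Round 1 — Arden defaults (initial).
  Jasper: +50 → 50 ≥ 30
  Kent: +95 → 95 ≥ 40
Round 2 — Jasper, Kent default.
  Alder: +15 → 15 < 80
  Calder: +25 → 25 < 110
  Ivory: +45+60 → 105 ≥ 40
  Morley: +35 → 35 < 70
  Orwell: +50 → 50 < 120
  Pike: +30 → 30 < 90
Round 3 — Ivory defaults.
  Alder: +50 → 65 < 80
  Hale: +90 → 90 ≥ 70
Round 4 — Hale defaults.
  Alder: +35 → 100 ≥ 80
  Calder: +25 → 50 < 110
  Orwell: +60 → 110 < 120
Round 5 — Alder defaults.
  Calder: +15 → 65 < 110
  Morley: +85 → 120 ≥ 70
  Orwell: +60 → 170 ≥ 120
Round 6 — Morley, Orwell default.
  Pike: +70+90 → 190 ≥ 90
Round 7 — Pike defaults.
No further defaults.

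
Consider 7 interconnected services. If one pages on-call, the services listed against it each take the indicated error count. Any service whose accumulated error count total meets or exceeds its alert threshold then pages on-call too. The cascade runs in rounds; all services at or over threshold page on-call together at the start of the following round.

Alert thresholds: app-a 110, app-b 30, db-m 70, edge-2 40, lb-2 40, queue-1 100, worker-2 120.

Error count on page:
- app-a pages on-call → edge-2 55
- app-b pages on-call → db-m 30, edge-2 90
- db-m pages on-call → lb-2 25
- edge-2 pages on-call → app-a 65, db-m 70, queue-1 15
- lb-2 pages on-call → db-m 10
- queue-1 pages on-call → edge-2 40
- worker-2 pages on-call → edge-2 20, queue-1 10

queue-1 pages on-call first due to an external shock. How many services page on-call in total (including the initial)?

3

Round 1 — queue-1 pages on-call (initial).
  edge-2: +40 → 40 ≥ 40
Round 2 — edge-2 pages on-call.
  app-a: +65 → 65 < 110
  db-m: +70 → 70 ≥ 70
Round 3 — db-m pages on-call.
  lb-2: +25 → 25 < 40
No further pages.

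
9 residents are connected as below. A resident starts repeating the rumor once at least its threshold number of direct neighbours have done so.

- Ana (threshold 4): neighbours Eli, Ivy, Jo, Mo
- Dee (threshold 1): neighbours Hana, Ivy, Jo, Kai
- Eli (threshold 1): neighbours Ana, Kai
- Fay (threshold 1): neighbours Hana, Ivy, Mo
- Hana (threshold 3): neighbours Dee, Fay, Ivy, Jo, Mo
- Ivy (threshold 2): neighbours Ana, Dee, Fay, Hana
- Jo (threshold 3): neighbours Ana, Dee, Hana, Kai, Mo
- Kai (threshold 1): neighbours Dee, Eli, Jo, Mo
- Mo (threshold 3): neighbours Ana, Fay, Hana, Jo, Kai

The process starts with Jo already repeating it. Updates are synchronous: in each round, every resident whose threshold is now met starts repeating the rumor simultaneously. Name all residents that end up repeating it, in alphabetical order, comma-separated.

Dee, Eli, Jo, Kai

Round 1 — Jo starts repeating the rumor (initial).
Round 2 — checking thresholds:
  Ana: 1 of 4 neighbours < 4, holds.
  Dee: 1 of 4 neighbours ≥ 1, starts repeating the rumor.
  Hana: 1 of 5 neighbours < 3, holds.
  Kai: 1 of 4 neighbours ≥ 1, starts repeating the rumor.
  Mo: 1 of 5 neighbours < 3, holds.
Round 3 — checking thresholds:
  Ana: 1 of 4 neighbours < 4, holds.
  Eli: 1 of 2 neighbours ≥ 1, starts repeating the rumor.
  Hana: 2 of 5 neighbours < 3, holds.
  Ivy: 1 of 4 neighbours < 2, holds.
  Mo: 2 of 5 neighbours < 3, holds.
Round 4 — no new spreads; cascade stops.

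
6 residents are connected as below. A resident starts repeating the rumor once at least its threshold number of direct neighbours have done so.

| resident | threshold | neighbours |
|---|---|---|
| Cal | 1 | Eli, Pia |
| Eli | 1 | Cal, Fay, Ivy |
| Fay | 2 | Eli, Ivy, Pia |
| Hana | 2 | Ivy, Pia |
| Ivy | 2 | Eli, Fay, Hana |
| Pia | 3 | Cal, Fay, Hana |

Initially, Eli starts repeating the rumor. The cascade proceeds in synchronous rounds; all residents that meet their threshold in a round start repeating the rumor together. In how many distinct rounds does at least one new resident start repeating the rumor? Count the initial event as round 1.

2

Round 1 — Eli starts repeating the rumor (initial).
Round 2 — checking thresholds:
  Cal: 1 of 2 neighbours ≥ 1, starts repeating the rumor.
  Fay: 1 of 3 neighbours < 2, not yet.
  Ivy: 1 of 3 neighbours < 2, not yet.
Round 3 — no new spreads; cascade stops.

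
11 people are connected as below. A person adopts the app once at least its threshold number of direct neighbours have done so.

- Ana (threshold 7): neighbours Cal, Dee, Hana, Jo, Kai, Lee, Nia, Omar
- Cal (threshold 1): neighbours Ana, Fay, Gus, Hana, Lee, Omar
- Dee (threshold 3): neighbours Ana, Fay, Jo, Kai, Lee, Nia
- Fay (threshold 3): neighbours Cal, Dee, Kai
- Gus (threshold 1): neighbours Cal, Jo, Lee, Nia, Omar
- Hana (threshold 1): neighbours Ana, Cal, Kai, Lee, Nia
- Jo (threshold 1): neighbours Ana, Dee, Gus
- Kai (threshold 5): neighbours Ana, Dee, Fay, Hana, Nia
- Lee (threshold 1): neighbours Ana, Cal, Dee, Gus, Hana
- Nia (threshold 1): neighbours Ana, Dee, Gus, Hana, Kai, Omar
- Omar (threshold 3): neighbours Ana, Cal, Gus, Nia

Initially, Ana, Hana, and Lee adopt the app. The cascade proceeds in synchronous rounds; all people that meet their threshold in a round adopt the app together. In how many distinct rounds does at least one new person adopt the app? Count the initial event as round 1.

Round 1 — Ana, Hana, Lee adopt the app (initial).
Round 2 — checking thresholds:
  Cal: 3 of 6 neighbours ≥ 1, adopts the app.
  Dee: 2 of 6 neighbours < 3, below threshold.
  Gus: 1 of 5 neighbours ≥ 1, adopts the app.
  Jo: 1 of 3 neighbours ≥ 1, adopts the app.
  Kai: 2 of 5 neighbours < 5, below threshold.
  Nia: 2 of 6 neighbours ≥ 1, adopts the app.
  Omar: 1 of 4 neighbours < 3, below threshold.
Round 3 — checking thresholds:
  Dee: 4 of 6 neighbours ≥ 3, adopts the app.
  Fay: 1 of 3 neighbours < 3, below threshold.
  Kai: 3 of 5 neighbours < 5, below threshold.
  Omar: 4 of 4 neighbours ≥ 3, adopts the app.
Round 4 — no new adoptions; cascade stops.

3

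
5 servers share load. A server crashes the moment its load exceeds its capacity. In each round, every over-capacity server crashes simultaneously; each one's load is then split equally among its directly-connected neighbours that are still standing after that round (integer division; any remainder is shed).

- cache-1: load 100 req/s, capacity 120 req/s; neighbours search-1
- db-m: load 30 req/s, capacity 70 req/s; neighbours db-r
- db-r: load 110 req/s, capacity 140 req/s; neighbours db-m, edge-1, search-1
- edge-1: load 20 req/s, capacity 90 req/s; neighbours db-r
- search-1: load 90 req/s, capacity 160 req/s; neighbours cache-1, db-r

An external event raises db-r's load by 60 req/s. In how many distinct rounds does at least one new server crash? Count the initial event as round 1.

2

Round 1 — db-r at 170 > 140. db-r crashes.
  db-r sheds 170 req/s to db-m, edge-1, search-1: 56 each (2 lost).
    db-m: 30+56 = 86 > 70
    edge-1: 20+56 = 76 ≤ 90
    search-1: 90+56 = 146 ≤ 160
Round 2 — db-m crashes.
  db-m sheds 86 req/s: no online neighbours, lost.
No further crashes.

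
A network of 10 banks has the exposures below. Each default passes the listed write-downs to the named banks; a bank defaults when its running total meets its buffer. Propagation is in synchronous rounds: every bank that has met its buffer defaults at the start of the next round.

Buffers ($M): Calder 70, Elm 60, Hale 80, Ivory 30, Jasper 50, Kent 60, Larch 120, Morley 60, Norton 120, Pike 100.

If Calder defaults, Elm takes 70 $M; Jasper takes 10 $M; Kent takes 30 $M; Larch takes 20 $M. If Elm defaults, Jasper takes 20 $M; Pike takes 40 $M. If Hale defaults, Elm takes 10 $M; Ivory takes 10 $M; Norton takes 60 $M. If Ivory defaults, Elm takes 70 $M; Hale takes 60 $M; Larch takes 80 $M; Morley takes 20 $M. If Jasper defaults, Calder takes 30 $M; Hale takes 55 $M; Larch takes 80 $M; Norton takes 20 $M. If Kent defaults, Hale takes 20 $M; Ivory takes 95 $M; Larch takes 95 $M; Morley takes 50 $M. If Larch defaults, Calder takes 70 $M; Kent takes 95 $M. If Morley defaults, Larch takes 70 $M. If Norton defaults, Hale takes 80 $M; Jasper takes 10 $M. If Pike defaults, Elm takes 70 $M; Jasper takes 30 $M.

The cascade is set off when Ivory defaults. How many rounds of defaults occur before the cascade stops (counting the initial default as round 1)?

2

Round 1 — Ivory defaults (initial).
  Elm: +70 → 70 ≥ 60
  Hale: +60 → 60 < 80
  Larch: +80 → 80 < 120
  Morley: +20 → 20 < 60
Round 2 — Elm defaults.
  Jasper: +20 → 20 < 50
  Pike: +40 → 40 < 100
No further defaults.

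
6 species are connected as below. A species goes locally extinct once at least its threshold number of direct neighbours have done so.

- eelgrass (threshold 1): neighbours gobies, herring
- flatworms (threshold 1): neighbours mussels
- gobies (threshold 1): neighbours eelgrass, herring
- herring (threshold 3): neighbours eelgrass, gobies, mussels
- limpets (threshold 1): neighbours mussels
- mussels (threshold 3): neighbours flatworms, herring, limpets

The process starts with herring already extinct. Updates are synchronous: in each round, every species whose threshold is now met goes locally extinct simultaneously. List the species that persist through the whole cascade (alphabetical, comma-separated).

Round 1 — herring goes locally extinct (initial).
Round 2 — checking thresholds:
  eelgrass: 1 of 2 neighbours ≥ 1, goes locally extinct.
  gobies: 1 of 2 neighbours ≥ 1, goes locally extinct.
  mussels: 1 of 3 neighbours < 3, below threshold.
Round 3 — no new extinctions; cascade stops.

flatworms, limpets, mussels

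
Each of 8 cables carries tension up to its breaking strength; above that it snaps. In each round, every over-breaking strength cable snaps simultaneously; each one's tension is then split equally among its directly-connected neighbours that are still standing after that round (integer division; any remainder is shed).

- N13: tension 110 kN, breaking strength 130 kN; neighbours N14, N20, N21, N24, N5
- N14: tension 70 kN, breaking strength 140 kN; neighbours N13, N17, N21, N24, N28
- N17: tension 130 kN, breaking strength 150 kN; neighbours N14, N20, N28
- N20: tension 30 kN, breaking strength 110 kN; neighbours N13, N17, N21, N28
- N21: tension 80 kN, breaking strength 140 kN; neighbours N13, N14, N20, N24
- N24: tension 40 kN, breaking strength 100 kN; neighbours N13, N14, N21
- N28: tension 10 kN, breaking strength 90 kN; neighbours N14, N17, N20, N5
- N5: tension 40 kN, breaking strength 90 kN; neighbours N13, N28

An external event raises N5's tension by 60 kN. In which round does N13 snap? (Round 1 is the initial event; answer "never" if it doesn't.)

2

Round 1 — N5 at 100 > 90. N5 snaps.
  N5 sheds 100 kN to N13, N28: 50 each.
    N13: 110+50 = 160 > 130
    N28: 10+50 = 60 ≤ 90
Round 2 — N13 snaps.
  N13 sheds 160 kN to N14, N20, N21, N24: 40 each.
    N14: 70+40 = 110 ≤ 140
    N20: 30+40 = 70 ≤ 110
    N21: 80+40 = 120 ≤ 140
    N24: 40+40 = 80 ≤ 100
No further breaks.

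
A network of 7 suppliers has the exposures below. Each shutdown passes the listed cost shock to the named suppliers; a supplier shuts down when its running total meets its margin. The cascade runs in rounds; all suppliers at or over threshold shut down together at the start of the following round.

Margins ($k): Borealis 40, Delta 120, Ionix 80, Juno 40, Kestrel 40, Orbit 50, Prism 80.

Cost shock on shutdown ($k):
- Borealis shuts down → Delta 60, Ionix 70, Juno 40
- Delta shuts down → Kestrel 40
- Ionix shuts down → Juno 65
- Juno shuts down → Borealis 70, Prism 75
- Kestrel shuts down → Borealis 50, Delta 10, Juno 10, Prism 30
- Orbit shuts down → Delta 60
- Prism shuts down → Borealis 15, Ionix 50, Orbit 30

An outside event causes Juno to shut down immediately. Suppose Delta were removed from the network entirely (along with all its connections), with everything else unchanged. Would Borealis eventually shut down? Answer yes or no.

yes

With Delta removed:
Round 1 — Juno shuts down (initial).
  Borealis: +70 → 70 ≥ 40
  Prism: +75 → 75 < 80
Round 2 — Borealis shuts down.
  Ionix: +70 → 70 < 80
No further shutdowns.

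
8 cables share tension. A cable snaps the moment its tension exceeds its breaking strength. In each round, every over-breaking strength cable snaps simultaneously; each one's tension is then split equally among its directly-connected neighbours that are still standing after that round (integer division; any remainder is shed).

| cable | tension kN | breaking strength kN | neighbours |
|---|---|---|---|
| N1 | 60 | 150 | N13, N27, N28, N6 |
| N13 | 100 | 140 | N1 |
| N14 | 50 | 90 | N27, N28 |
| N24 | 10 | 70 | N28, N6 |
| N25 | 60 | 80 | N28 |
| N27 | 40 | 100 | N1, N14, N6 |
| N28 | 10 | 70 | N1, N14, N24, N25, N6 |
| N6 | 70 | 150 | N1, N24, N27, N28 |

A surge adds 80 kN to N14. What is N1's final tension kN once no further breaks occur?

Round 1 — N14 at 130 > 90. N14 snaps.
  N14 sheds 130 kN to N27, N28: 65 each.
    N27: 40+65 = 105 > 100
    N28: 10+65 = 75 > 70
Round 2 — N27, N28 snap.
  N27 sheds 105 kN to N1, N6: 52 each (1 lost).
    N1: 60+52 = 112 ≤ 150
    N6: 70+52 = 122 ≤ 150
  N28 sheds 75 kN to N1, N24, N25, N6: 18 each (3 lost).
    N1: 112+18 = 130 ≤ 150
    N24: 10+18 = 28 ≤ 70
    N25: 60+18 = 78 ≤ 80
    N6: 122+18 = 140 ≤ 150
No further breaks.

130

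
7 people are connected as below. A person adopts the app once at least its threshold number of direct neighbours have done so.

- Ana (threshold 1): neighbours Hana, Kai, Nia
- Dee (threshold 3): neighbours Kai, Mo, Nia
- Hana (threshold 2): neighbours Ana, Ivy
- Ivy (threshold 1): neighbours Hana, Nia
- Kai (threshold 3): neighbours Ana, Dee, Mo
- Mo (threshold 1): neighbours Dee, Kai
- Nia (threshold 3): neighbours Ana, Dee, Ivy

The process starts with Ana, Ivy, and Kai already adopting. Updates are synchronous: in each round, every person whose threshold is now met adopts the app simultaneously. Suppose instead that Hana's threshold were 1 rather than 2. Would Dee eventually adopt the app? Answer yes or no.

With Hana's threshold at 1:
Round 1 — Ana, Ivy, Kai adopt the app (initial).
Round 2 — checking thresholds:
  Dee: 1 of 3 neighbours < 3, not yet.
  Hana: 2 of 2 neighbours ≥ 1, adopts the app.
  Mo: 1 of 2 neighbours ≥ 1, adopts the app.
  Nia: 2 of 3 neighbours < 3, not yet.
Round 3 — no new adoptions; cascade stops.

no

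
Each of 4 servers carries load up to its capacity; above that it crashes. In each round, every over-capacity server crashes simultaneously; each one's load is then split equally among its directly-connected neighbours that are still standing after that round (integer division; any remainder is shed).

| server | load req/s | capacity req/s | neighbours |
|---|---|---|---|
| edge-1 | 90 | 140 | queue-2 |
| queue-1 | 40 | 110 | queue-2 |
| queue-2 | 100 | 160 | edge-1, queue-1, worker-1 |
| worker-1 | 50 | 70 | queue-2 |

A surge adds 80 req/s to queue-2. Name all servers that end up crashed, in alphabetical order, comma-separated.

edge-1, queue-2, worker-1

Round 1 — queue-2 at 180 > 160. queue-2 crashes.
  queue-2 sheds 180 req/s to edge-1, queue-1, worker-1: 60 each.
    edge-1: 90+60 = 150 > 140
    queue-1: 40+60 = 100 ≤ 110
    worker-1: 50+60 = 110 > 70
Round 2 — edge-1, worker-1 crash.
  edge-1 sheds 150 req/s: no online neighbours, lost.
  worker-1 sheds 110 req/s: no online neighbours, lost.
No further crashes.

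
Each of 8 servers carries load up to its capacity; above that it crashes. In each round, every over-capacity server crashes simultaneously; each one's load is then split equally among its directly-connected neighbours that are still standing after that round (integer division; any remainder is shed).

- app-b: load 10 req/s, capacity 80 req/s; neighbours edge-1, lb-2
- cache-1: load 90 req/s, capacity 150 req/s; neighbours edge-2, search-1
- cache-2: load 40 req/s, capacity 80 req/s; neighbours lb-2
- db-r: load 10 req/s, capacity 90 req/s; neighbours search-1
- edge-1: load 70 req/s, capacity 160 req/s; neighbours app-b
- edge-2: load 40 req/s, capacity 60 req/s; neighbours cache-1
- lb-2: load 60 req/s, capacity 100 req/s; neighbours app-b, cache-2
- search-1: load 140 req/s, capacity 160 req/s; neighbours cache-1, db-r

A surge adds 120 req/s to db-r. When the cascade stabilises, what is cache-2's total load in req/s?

40

Round 1 — db-r at 130 > 90. db-r crashes.
  db-r sheds 130 req/s to search-1: 130 each.
    search-1: 140+130 = 270 > 160
Round 2 — search-1 crashes.
  search-1 sheds 270 req/s to cache-1: 270 each.
    cache-1: 90+270 = 360 > 150
Round 3 — cache-1 crashes.
  cache-1 sheds 360 req/s to edge-2: 360 each.
    edge-2: 40+360 = 400 > 60
Round 4 — edge-2 crashes.
  edge-2 sheds 400 req/s: no online neighbours, lost.
No further crashes.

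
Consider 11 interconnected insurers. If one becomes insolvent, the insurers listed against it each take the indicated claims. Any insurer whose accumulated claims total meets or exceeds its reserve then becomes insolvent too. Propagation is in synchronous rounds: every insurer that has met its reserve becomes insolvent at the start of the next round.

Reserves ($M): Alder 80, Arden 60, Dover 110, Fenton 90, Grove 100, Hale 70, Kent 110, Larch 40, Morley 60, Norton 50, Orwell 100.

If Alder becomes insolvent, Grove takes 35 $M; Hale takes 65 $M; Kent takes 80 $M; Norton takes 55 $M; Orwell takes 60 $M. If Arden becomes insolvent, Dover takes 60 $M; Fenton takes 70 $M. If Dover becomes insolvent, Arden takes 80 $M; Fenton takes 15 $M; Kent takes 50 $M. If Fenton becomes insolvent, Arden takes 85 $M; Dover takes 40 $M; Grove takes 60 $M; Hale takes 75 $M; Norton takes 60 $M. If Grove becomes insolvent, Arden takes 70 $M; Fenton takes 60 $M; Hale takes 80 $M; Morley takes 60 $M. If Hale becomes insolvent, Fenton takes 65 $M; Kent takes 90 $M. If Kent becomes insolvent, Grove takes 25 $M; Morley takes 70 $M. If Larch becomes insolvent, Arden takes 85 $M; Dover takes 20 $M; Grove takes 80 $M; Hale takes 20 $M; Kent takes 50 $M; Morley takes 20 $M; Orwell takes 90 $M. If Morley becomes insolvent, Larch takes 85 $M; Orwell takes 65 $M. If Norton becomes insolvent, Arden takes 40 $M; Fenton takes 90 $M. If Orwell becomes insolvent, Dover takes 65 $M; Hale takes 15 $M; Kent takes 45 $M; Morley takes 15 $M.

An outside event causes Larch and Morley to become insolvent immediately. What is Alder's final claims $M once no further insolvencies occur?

0

Round 1 — Larch, Morley become insolvent (initial).
  Arden: +85 → 85 ≥ 60
  Dover: +20 → 20 < 110
  Grove: +80 → 80 < 100
  Hale: +20 → 20 < 70
  Kent: +50 → 50 < 110
  Orwell: +90+65 → 155 ≥ 100
Round 2 — Arden, Orwell become insolvent.
  Dover: +60+65 → 145 ≥ 110
  Fenton: +70 → 70 < 90
  Hale: +15 → 35 < 70
  Kent: +45 → 95 < 110
Round 3 — Dover becomes insolvent.
  Fenton: +15 → 85 < 90
  Kent: +50 → 145 ≥ 110
Round 4 — Kent becomes insolvent.
  Grove: +25 → 105 ≥ 100
Round 5 — Grove becomes insolvent.
  Fenton: +60 → 145 ≥ 90
  Hale: +80 → 115 ≥ 70
Round 6 — Fenton, Hale become insolvent.
  Norton: +60 → 60 ≥ 50
Round 7 — Norton becomes insolvent.
No further insolvencies.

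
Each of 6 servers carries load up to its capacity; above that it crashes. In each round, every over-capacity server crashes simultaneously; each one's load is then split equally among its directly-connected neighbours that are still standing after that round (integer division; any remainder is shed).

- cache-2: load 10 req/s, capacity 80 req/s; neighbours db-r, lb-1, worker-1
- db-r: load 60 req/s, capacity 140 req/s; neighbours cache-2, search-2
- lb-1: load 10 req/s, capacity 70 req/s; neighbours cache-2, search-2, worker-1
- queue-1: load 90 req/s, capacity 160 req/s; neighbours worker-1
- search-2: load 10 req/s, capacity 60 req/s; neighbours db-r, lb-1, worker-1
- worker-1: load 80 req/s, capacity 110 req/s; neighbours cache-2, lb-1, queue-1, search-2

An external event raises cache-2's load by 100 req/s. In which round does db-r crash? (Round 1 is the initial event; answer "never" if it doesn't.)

Round 1 — cache-2 at 110 > 80. cache-2 crashes.
  cache-2 sheds 110 req/s to db-r, lb-1, worker-1: 36 each (2 lost).
    db-r: 60+36 = 96 ≤ 140
    lb-1: 10+36 = 46 ≤ 70
    worker-1: 80+36 = 116 > 110
Round 2 — worker-1 crashes.
  worker-1 sheds 116 req/s to lb-1, queue-1, search-2: 38 each (2 lost).
    lb-1: 46+38 = 84 > 70
    queue-1: 90+38 = 128 ≤ 160
    search-2: 10+38 = 48 ≤ 60
Round 3 — lb-1 crashes.
  lb-1 sheds 84 req/s to search-2: 84 each.
    search-2: 48+84 = 132 > 60
Round 4 — search-2 crashes.
  search-2 sheds 132 req/s to db-r: 132 each.
    db-r: 96+132 = 228 > 140
Round 5 — db-r crashes.
  db-r sheds 228 req/s: no online neighbours, lost.
No further crashes.

5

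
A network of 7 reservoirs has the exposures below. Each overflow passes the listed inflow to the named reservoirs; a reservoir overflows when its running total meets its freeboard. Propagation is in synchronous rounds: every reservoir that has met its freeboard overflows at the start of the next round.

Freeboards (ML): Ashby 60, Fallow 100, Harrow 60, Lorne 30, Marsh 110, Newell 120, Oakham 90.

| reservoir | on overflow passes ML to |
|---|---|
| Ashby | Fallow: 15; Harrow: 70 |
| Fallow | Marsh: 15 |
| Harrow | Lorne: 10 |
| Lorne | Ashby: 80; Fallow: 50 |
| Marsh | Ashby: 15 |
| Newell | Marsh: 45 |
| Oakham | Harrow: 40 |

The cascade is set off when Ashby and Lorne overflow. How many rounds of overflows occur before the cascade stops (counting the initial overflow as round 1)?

2

Round 1 — Ashby, Lorne overflow (initial).
  Fallow: +15+50 → 65 < 100
  Harrow: +70 → 70 ≥ 60
Round 2 — Harrow overflows.
No further overflows.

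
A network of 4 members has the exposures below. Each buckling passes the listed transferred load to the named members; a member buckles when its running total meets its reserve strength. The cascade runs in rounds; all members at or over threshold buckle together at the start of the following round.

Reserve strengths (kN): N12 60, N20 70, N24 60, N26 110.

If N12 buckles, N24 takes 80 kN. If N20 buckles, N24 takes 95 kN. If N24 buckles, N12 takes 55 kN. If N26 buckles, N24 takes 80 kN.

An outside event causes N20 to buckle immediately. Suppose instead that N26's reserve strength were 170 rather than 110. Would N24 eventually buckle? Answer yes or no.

With N26's reserve strength at 170:
Round 1 — N20 buckles (initial).
  N24: +95 → 95 ≥ 60
Round 2 — N24 buckles.
  N12: +55 → 55 < 60
No further bucklings.

yes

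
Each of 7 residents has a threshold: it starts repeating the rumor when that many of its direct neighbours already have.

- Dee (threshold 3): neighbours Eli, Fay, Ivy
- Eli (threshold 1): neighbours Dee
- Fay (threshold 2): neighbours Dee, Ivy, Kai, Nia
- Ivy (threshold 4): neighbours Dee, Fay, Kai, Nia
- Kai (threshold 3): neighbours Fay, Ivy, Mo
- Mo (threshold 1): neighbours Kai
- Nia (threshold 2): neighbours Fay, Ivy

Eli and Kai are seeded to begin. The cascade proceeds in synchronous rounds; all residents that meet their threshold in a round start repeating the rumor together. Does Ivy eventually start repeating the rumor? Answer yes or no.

no

Round 1 — Eli, Kai start repeating the rumor (initial).
Round 2 — checking thresholds:
  Dee: 1 of 3 neighbours < 3, not yet.
  Fay: 1 of 4 neighbours < 2, not yet.
  Ivy: 1 of 4 neighbours < 4, not yet.
  Mo: 1 of 1 neighbours ≥ 1, starts repeating the rumor.
Round 3 — no new spreads; cascade stops.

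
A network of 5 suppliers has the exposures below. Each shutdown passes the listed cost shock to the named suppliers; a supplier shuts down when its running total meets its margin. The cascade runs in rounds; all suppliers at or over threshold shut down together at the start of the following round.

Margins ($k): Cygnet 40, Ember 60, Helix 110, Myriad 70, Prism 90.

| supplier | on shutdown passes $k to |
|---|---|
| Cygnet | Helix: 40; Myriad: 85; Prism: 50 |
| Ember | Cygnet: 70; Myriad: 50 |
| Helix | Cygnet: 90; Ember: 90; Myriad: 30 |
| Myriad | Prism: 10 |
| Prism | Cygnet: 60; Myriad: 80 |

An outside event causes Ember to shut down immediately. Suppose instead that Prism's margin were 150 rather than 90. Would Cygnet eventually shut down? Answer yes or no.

With Prism's margin at 150:
Round 1 — Ember shuts down (initial).
  Cygnet: +70 → 70 ≥ 40
  Myriad: +50 → 50 < 70
Round 2 — Cygnet shuts down.
  Helix: +40 → 40 < 110
  Myriad: +85 → 135 ≥ 70
  Prism: +50 → 50 < 150
Round 3 — Myriad shuts down.
  Prism: +10 → 60 < 150
No further shutdowns.

yes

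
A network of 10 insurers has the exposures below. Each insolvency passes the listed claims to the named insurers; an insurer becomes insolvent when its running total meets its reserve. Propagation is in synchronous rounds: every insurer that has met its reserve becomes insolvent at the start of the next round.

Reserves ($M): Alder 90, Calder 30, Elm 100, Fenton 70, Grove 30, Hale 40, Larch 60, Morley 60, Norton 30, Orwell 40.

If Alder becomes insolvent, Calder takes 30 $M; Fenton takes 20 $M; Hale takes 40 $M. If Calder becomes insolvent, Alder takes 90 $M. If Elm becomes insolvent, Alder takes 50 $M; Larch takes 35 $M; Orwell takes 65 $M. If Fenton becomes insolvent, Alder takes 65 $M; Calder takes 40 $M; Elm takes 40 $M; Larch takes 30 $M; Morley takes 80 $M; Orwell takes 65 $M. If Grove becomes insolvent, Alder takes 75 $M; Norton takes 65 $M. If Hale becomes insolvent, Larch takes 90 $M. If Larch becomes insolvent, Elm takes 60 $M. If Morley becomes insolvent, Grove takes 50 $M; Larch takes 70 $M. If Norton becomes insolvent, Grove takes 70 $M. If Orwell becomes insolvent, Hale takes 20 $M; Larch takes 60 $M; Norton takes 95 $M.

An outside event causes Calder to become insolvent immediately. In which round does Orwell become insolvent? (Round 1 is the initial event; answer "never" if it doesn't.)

Round 1 — Calder becomes insolvent (initial).
  Alder: +90 → 90 ≥ 90
Round 2 — Alder becomes insolvent.
  Fenton: +20 → 20 < 70
  Hale: +40 → 40 ≥ 40
Round 3 — Hale becomes insolvent.
  Larch: +90 → 90 ≥ 60
Round 4 — Larch becomes insolvent.
  Elm: +60 → 60 < 100
No further insolvencies.

never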